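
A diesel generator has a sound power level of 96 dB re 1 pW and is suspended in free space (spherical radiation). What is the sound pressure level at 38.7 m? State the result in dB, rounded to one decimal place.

53.3 dB

Free-field spherical radiation: L_p = L_w − 10·log₁₀(4π·r²), r = 38.7 m.
4π·r² = 1.882e+04 m², 10·log₁₀ of that is 42.746 dB.
L_p = 96 − 42.746 = 53.25 dB.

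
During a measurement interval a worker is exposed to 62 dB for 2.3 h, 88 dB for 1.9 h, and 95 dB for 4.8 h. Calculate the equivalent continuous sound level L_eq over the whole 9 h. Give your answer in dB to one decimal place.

Weight each interval's intensity by its duration and average over T = 9 h:
Σ tᵢ·10^(Lᵢ/10) = 2.3·10^(62/10) + 1.9·10^(88/10) + 4.8·10^(95/10) = 1.638e+10.
L_eq = 10·log₁₀(1.638e+10/9) = 92.60 dB.

92.6 dB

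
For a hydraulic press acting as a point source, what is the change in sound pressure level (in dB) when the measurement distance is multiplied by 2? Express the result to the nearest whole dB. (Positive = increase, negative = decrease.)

With spherical spreading the level changes by −20·log₁₀(r₂/r₁).
ΔL = −20·log₁₀(2) = -6.02 dB.

-6 dB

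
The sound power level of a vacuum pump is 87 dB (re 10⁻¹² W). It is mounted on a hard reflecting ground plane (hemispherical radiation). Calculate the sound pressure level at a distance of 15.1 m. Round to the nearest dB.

55 dB

Free-field hemispherical radiation: L_p = L_w − 10·log₁₀(2π·r²), r = 15.1 m.
2π·r² = 1433 m², 10·log₁₀ of that is 31.561 dB.
L_p = 87 − 31.561 = 55.44 dB.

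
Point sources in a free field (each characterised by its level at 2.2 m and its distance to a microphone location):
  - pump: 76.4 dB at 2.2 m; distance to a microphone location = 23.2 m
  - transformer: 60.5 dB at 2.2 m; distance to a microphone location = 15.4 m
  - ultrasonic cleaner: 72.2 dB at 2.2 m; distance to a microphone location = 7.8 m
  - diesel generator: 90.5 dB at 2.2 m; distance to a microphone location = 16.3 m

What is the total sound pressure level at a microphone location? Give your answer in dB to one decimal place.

73.5 dB

Apply inverse-square spreading to bring every level to the receiver, then sum 10^(L/10).
pump: 76.4 − 20·log₁₀(23.2/2.2) = 76.4 − 20.46 = 55.94 dB.
transformer: 60.5 − 20·log₁₀(15.4/2.2) = 60.5 − 16.90 = 43.60 dB.
ultrasonic cleaner: 72.2 − 20·log₁₀(7.8/2.2) = 72.2 − 10.99 = 61.21 dB.
diesel generator: 90.5 − 20·log₁₀(16.3/2.2) = 90.5 − 17.40 = 73.10 dB.
Σ 10^(L/10) = 2.218e+07 → L_total = 10·log₁₀(2.218e+07) = 73.46 dB.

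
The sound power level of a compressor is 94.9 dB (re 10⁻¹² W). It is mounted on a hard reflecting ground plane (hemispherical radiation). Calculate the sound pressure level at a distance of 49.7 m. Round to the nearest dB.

53 dB

The power spreads over a hemisphere of area 2π·r², so L_p = L_w − 10·log₁₀(2π·r²).
2π·r² = 1.552e+04 m², 10·log₁₀ of that is 41.909 dB.
L_p = 94.9 − 41.909 = 52.99 dB.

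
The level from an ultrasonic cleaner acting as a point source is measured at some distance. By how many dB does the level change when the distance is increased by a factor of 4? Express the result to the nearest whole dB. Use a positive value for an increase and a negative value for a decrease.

-12 dB

Point-source spreading: ΔL = −20·log₁₀(r₂/r₁).
ΔL = −20·log₁₀(4) = -12.04 dB.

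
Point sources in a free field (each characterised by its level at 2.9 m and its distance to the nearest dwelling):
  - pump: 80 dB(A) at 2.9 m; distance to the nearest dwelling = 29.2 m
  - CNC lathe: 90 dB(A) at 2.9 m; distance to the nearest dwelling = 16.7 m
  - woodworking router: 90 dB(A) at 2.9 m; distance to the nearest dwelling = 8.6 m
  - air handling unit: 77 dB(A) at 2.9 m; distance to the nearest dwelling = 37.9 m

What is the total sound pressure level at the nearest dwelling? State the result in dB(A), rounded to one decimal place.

81.6 dB(A)

First find each source's level at the receiver (point-source: −20·log₁₀(r/r_ref)), then combine on an intensity basis.
pump: 80 − 20·log₁₀(29.2/2.9) = 80 − 20.06 = 59.94 dB(A).
CNC lathe: 90 − 20·log₁₀(16.7/2.9) = 90 − 15.21 = 74.79 dB(A).
woodworking router: 90 − 20·log₁₀(8.6/2.9) = 90 − 9.44 = 80.56 dB(A).
air handling unit: 77 − 20·log₁₀(37.9/2.9) = 77 − 22.32 = 54.68 dB(A).
Σ 10^(L/10) = 1.451e+08 → L_total = 10·log₁₀(1.451e+08) = 81.62 dB(A).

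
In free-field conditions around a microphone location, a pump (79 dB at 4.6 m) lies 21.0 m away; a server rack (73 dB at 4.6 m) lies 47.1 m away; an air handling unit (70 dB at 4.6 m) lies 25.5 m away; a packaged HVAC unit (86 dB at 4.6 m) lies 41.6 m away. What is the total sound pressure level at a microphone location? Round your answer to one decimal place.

Apply inverse-square spreading to bring every level to the receiver, then sum 10^(L/10).
pump: 79 − 20·log₁₀(21.0/4.6) = 79 − 13.19 = 65.81 dB.
server rack: 73 − 20·log₁₀(47.1/4.6) = 73 − 20.21 = 52.79 dB.
air handling unit: 70 − 20·log₁₀(25.5/4.6) = 70 − 14.88 = 55.12 dB.
packaged HVAC unit: 86 − 20·log₁₀(41.6/4.6) = 86 − 19.13 = 66.87 dB.
Σ 10^(L/10) = 9.195e+06 → L_total = 10·log₁₀(9.195e+06) = 69.64 dB.

69.6 dB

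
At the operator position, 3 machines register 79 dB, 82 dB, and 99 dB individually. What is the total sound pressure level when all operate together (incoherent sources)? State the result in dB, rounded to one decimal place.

99.1 dB

Incoherent sources combine by intensity addition: L_total = 10·log₁₀(Σ 10^(L_i/10)).
Σ 10^(L/10) = 10^(79/10) + 10^(82/10) + 10^(99/10) = 8.181e+09.
L_total = 10·log₁₀(8.181e+09) = 99.13 dB.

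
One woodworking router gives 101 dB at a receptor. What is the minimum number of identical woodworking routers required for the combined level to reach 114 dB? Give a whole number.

20

Need L₁ + 10·log₁₀ N ≥ 114, i.e. log₁₀ N ≥ 1.30.
N ≥ 10^(13.0/10) = 19.953, so N = 20.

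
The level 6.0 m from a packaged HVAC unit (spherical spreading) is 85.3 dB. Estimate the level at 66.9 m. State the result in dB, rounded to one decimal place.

Point-source attenuation: ΔL = 20·log₁₀(r₂/r₁) = 20·log₁₀(66.9/6.0) = 20.945 dB.
L₂ = 85.3 − 20·log₁₀(66.9/6.0) = 85.3 − 20.945 = 64.35 dB.

64.4 dB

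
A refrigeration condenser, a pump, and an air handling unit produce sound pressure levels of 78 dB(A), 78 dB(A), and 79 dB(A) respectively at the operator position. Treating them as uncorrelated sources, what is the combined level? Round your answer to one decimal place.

Incoherent sources combine by intensity addition: L_total = 10·log₁₀(Σ 10^(L_i/10)).
Σ 10^(L/10) = 10^(78/10) + 10^(78/10) + 10^(79/10) = 2.056e+08.
L_total = 10·log₁₀(2.056e+08) = 83.13 dB(A).

83.1 dB(A)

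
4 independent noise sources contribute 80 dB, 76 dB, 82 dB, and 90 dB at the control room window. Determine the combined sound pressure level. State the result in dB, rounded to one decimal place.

Incoherent sources combine by intensity addition: L_total = 10·log₁₀(Σ 10^(L_i/10)).
Σ 10^(L/10) = 10^(80/10) + 10^(76/10) + 10^(82/10) + 10^(90/10) = 1.298e+09.
L_total = 10·log₁₀(1.298e+09) = 91.13 dB.

91.1 dB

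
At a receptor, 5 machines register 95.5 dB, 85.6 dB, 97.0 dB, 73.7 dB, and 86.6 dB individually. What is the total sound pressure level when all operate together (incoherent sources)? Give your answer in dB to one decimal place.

99.7 dB

Incoherent sources combine by intensity addition: L_total = 10·log₁₀(Σ 10^(L_i/10)).
Σ 10^(L/10) = 10^(95.5/10) + 10^(85.6/10) + 10^(97.0/10) + 10^(73.7/10) + 10^(86.6/10) = 9.404e+09.
L_total = 10·log₁₀(9.404e+09) = 99.73 dB.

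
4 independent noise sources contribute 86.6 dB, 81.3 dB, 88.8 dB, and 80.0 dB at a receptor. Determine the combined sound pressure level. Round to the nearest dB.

92 dB

Incoherent sources combine by intensity addition: L_total = 10·log₁₀(Σ 10^(L_i/10)).
Σ 10^(L/10) = 10^(86.6/10) + 10^(81.3/10) + 10^(88.8/10) + 10^(80.0/10) = 1.451e+09.
L_total = 10·log₁₀(1.451e+09) = 91.62 dB.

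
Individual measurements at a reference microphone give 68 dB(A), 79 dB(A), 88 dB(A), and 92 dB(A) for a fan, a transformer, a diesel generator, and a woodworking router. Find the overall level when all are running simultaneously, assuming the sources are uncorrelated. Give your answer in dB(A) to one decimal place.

93.6 dB(A)

For uncorrelated sources the intensities add, so convert each level to linear form, sum, and take 10·log₁₀ of the total.
Σ 10^(L/10) = 10^(68/10) + 10^(79/10) + 10^(88/10) + 10^(92/10) = 2.302e+09.
L_total = 10·log₁₀(2.302e+09) = 93.62 dB(A).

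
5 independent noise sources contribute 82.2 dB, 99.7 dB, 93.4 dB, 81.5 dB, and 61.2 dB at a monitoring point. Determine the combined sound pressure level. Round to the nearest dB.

101 dB

For uncorrelated sources the intensities add, so convert each level to linear form, sum, and take 10·log₁₀ of the total.
Σ 10^(L/10) = 10^(82.2/10) + 10^(99.7/10) + 10^(93.4/10) + 10^(81.5/10) + 10^(61.2/10) = 1.183e+10.
L_total = 10·log₁₀(1.183e+10) = 100.73 dB.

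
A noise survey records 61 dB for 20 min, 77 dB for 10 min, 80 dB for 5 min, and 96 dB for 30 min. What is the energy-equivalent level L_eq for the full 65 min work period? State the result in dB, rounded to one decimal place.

The energy average is taken in the linear domain: L_eq = 10·log₁₀[(Σ tᵢ·10^(Lᵢ/10))/T], T = 65 min.
Σ tᵢ·10^(Lᵢ/10) = 20·10^(61/10) + 10·10^(77/10) + 5·10^(80/10) + 30·10^(96/10) = 1.205e+11.
L_eq = 10·log₁₀(1.205e+11/65) = 92.68 dB.

92.7 dB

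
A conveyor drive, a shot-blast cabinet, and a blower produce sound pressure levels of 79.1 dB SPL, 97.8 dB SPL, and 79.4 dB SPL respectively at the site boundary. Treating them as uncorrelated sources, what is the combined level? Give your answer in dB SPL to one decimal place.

97.9 dB SPL

For uncorrelated sources the intensities add, so convert each level to linear form, sum, and take 10·log₁₀ of the total.
Σ 10^(L/10) = 10^(79.1/10) + 10^(97.8/10) + 10^(79.4/10) = 6.194e+09.
L_total = 10·log₁₀(6.194e+09) = 97.92 dB SPL.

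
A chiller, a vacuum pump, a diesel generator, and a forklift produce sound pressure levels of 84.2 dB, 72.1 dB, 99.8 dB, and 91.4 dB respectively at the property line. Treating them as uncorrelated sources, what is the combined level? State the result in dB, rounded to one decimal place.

Incoherent sources combine by intensity addition: L_total = 10·log₁₀(Σ 10^(L_i/10)).
Σ 10^(L/10) = 10^(84.2/10) + 10^(72.1/10) + 10^(99.8/10) + 10^(91.4/10) = 1.121e+10.
L_total = 10·log₁₀(1.121e+10) = 100.50 dB.

100.5 dB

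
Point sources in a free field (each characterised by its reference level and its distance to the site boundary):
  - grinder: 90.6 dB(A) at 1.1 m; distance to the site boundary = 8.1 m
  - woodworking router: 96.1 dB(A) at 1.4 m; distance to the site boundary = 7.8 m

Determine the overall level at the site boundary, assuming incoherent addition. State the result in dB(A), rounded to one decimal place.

Propagate each source to the receiver with L = L_ref − 20·log₁₀(r/r_ref), then add intensities.
grinder: 90.6 − 20·log₁₀(8.1/1.1) = 90.6 − 17.34 = 73.26 dB(A).
woodworking router: 96.1 − 20·log₁₀(7.8/1.4) = 96.1 − 14.92 = 81.18 dB(A).
Σ 10^(L/10) = 1.524e+08 → L_total = 10·log₁₀(1.524e+08) = 81.83 dB(A).

81.8 dB(A)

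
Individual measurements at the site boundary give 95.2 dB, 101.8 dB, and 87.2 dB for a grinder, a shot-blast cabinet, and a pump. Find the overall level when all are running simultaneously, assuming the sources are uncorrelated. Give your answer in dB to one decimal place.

102.8 dB

For uncorrelated sources the intensities add, so convert each level to linear form, sum, and take 10·log₁₀ of the total.
Σ 10^(L/10) = 10^(95.2/10) + 10^(101.8/10) + 10^(87.2/10) = 1.897e+10.
L_total = 10·log₁₀(1.897e+10) = 102.78 dB.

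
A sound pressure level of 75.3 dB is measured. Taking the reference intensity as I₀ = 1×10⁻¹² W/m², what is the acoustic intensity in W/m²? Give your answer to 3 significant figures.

3.39e-05 W/m²

I/I₀ = 10^(75.3/10) = 3.388e+07, so I = 3.388e+07 × 10⁻¹² W/m².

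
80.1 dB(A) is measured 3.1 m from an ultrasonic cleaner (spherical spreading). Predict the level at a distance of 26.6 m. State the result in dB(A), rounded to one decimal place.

61.4 dB(A)

Point-source attenuation: ΔL = 20·log₁₀(r₂/r₁) = 20·log₁₀(26.6/3.1) = 18.670 dB.
L₂ = 80.1 − 20·log₁₀(26.6/3.1) = 80.1 − 18.670 = 61.43 dB(A).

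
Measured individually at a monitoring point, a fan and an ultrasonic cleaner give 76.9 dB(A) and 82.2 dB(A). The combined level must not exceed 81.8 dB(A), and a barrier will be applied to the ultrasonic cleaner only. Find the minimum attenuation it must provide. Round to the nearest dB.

Everything except the ultrasonic cleaner sums to 10^(76.9/10) = 4.898e+07 in linear terms, 76.90 dB(A).
The limit corresponds to 10^(81.8/10) = 1.514e+08; subtracting the fixed part leaves 1.024e+08 for the ultrasonic cleaner, i.e. 80.10 dB(A).
Required insertion loss = 82.2 − 80.10 = 2.10 dB.

2 dB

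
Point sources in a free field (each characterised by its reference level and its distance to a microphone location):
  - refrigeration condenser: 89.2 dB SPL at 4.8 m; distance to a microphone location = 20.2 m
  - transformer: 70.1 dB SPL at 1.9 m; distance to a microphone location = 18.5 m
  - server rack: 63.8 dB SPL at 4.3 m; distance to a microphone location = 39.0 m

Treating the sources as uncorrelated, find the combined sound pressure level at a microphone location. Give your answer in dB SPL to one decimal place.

76.7 dB SPL

Propagate each source to the receiver with L = L_ref − 20·log₁₀(r/r_ref), then add intensities.
refrigeration condenser: 89.2 − 20·log₁₀(20.2/4.8) = 89.2 − 12.48 = 76.72 dB SPL.
transformer: 70.1 − 20·log₁₀(18.5/1.9) = 70.1 − 19.77 = 50.33 dB SPL.
server rack: 63.8 − 20·log₁₀(39.0/4.3) = 63.8 − 19.15 = 44.65 dB SPL.
Σ 10^(L/10) = 4.710e+07 → L_total = 10·log₁₀(4.710e+07) = 76.73 dB SPL.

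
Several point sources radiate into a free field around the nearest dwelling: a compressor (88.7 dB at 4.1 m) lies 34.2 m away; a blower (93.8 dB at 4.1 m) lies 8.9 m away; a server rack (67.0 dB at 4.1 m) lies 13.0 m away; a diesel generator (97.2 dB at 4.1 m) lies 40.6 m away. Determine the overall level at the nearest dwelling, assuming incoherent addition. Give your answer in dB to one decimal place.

87.6 dB

Apply inverse-square spreading to bring every level to the receiver, then sum 10^(L/10).
compressor: 88.7 − 20·log₁₀(34.2/4.1) = 88.7 − 18.42 = 70.28 dB.
blower: 93.8 − 20·log₁₀(8.9/4.1) = 93.8 − 6.73 = 87.07 dB.
server rack: 67.0 − 20·log₁₀(13.0/4.1) = 67.0 − 10.02 = 56.98 dB.
diesel generator: 97.2 − 20·log₁₀(40.6/4.1) = 97.2 − 19.91 = 77.29 dB.
Σ 10^(L/10) = 5.738e+08 → L_total = 10·log₁₀(5.738e+08) = 87.59 dB.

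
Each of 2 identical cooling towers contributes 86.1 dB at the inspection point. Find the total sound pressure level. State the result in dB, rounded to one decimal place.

N identical incoherent sources raise the level by 10·log₁₀ N.
L_total = 86.1 + 10·log₁₀(2) = 86.1 + 3.010 = 89.11 dB.

89.1 dB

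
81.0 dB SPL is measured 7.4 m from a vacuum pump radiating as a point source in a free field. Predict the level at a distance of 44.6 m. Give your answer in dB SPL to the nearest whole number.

Spherical spreading from a point source gives a 20·log₁₀(r₂/r₁) drop.
L₂ = 81.0 − 20·log₁₀(44.6/7.4) = 81.0 − 15.602 = 65.40 dB SPL.

65 dB SPL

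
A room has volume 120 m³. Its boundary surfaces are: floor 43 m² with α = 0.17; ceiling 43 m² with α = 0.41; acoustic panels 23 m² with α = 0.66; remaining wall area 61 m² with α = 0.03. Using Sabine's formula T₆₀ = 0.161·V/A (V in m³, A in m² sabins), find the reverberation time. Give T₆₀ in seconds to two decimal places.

A = Σ Sᵢαᵢ = 43·0.17 + 43·0.41 + 23·0.66 + 61·0.03 = 41.95 m².
T₆₀ = 0.161·V/A = 0.161·120/41.95 = 0.461 s.

0.46 s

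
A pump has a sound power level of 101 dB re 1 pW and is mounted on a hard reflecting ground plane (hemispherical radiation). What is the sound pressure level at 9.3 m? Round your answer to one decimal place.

The power spreads over a hemisphere of area 2π·r², so L_p = L_w − 10·log₁₀(2π·r²).
2π·r² = 543.4 m², 10·log₁₀ of that is 27.351 dB.
L_p = 101 − 27.351 = 73.65 dB.

73.6 dB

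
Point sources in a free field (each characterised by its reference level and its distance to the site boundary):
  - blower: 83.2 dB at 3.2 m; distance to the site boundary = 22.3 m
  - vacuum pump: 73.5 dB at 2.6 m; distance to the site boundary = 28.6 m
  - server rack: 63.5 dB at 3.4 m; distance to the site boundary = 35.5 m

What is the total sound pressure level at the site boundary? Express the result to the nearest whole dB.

First find each source's level at the receiver (point-source: −20·log₁₀(r/r_ref)), then combine on an intensity basis.
blower: 83.2 − 20·log₁₀(22.3/3.2) = 83.2 − 16.86 = 66.34 dB.
vacuum pump: 73.5 − 20·log₁₀(28.6/2.6) = 73.5 − 20.83 = 52.67 dB.
server rack: 63.5 − 20·log₁₀(35.5/3.4) = 63.5 − 20.37 = 43.13 dB.
Σ 10^(L/10) = 4.508e+06 → L_total = 10·log₁₀(4.508e+06) = 66.54 dB.

67 dB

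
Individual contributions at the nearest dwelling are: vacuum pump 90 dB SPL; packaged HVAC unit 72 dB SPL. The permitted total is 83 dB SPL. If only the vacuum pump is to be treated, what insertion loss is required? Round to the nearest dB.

7 dB

Everything except the vacuum pump sums to 10^(72/10) = 1.585e+07 in linear terms, 72.00 dB SPL.
The limit corresponds to 10^(83/10) = 1.995e+08; subtracting the fixed part leaves 1.837e+08 for the vacuum pump, i.e. 82.64 dB SPL.
Required insertion loss = 90 − 82.64 = 7.36 dB.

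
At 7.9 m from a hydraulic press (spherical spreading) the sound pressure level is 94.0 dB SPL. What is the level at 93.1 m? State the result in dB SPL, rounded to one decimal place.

72.6 dB SPL

Spherical spreading from a point source gives a 20·log₁₀(r₂/r₁) drop.
L₂ = 94.0 − 20·log₁₀(93.1/7.9) = 94.0 − 21.426 = 72.57 dB SPL.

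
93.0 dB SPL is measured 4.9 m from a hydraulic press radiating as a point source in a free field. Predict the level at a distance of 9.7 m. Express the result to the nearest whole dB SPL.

For a point source, L₂ = L₁ − 20·log₁₀(r₂/r₁).
L₂ = 93.0 − 20·log₁₀(9.7/4.9) = 93.0 − 5.932 = 87.07 dB SPL.

87 dB SPL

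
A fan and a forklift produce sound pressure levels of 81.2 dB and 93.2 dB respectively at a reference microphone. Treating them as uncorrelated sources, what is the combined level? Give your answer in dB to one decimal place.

93.5 dB

For uncorrelated sources the intensities add, so convert each level to linear form, sum, and take 10·log₁₀ of the total.
Σ 10^(L/10) = 10^(81.2/10) + 10^(93.2/10) = 2.221e+09.
L_total = 10·log₁₀(2.221e+09) = 93.47 dB.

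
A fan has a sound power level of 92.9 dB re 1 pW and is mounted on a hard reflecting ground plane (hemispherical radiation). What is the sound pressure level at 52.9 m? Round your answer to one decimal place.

L_p = L_w − 10·log₁₀(2π·r²) with r = 52.9 m.
2π·r² = 1.758e+04 m², 10·log₁₀ of that is 42.451 dB.
L_p = 92.9 − 42.451 = 50.45 dB.

50.4 dB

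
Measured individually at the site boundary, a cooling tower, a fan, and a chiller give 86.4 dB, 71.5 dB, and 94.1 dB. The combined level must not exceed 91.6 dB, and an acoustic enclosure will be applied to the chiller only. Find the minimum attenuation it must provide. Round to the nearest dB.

4 dB

Everything except the chiller sums to 10^(86.4/10) + 10^(71.5/10) = 4.506e+08 in linear terms, 86.54 dB.
The limit corresponds to 10^(91.6/10) = 1.445e+09; subtracting the fixed part leaves 9.948e+08 for the chiller, i.e. 89.98 dB.
Required insertion loss = 94.1 − 89.98 = 4.12 dB.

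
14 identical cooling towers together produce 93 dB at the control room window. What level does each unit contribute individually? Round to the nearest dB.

14 equal contributions raise the level by 10·log₁₀ 14 = 11.461 dB, so each unit alone gives 93 − 11.461.

82 dB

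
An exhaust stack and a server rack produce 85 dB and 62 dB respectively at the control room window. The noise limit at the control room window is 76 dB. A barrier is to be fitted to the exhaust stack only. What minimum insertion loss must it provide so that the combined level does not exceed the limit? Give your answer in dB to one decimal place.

Everything except the exhaust stack sums to 10^(62/10) = 1.585e+06 in linear terms, 62.00 dB.
The limit corresponds to 10^(76/10) = 3.981e+07; subtracting the fixed part leaves 3.823e+07 for the exhaust stack, i.e. 75.82 dB.
So the exhaust stack must be reduced from 85 to 75.82 dB: IL = 9.18 dB.

9.2 dB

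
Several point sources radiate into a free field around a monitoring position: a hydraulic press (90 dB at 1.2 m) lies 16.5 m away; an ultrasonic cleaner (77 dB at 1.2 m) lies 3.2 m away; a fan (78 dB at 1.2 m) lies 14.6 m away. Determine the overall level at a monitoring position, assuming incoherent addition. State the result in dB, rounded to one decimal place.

Propagate each source to the receiver with L = L_ref − 20·log₁₀(r/r_ref), then add intensities.
hydraulic press: 90 − 20·log₁₀(16.5/1.2) = 90 − 22.77 = 67.23 dB.
ultrasonic cleaner: 77 − 20·log₁₀(3.2/1.2) = 77 − 8.52 = 68.48 dB.
fan: 78 − 20·log₁₀(14.6/1.2) = 78 − 21.70 = 56.30 dB.
Σ 10^(L/10) = 1.276e+07 → L_total = 10·log₁₀(1.276e+07) = 71.06 dB.

71.1 dB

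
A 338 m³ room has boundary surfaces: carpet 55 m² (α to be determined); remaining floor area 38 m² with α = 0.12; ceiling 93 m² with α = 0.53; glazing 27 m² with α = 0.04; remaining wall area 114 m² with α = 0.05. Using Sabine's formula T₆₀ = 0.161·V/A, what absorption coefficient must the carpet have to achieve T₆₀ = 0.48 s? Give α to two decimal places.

From T₆₀ = 0.161·V/A, the target T₆₀ = 0.48 s needs A = 0.161·338/0.48 = 113.37 m².
Absorption from the other surfaces = 38·0.12 + 93·0.53 + 27·0.04 + 114·0.05 = 60.63 m², so the carpet must supply 52.74 m² over 55 m².
α = 52.74/55 = 0.959.

0.96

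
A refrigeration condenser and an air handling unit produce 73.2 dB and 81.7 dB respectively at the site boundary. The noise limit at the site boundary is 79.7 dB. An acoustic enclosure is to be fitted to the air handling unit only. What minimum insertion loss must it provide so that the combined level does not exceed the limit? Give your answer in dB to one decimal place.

The untreated sources together contribute 10^(73.2/10) = 2.089e+07, i.e. 73.20 dB.
To meet 79.7 dB overall, the treated air handling unit may contribute at most 10^(79.7/10) − 2.089e+07 = 7.243e+07, i.e. 78.60 dB.
So the air handling unit must be reduced from 81.7 to 78.60 dB: IL = 3.10 dB.

3.1 dB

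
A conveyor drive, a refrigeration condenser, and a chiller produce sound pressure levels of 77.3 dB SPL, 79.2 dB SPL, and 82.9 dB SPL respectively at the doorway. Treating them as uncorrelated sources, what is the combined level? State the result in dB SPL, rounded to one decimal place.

For uncorrelated sources the intensities add, so convert each level to linear form, sum, and take 10·log₁₀ of the total.
Σ 10^(L/10) = 10^(77.3/10) + 10^(79.2/10) + 10^(82.9/10) = 3.319e+08.
L_total = 10·log₁₀(3.319e+08) = 85.21 dB SPL.

85.2 dB SPL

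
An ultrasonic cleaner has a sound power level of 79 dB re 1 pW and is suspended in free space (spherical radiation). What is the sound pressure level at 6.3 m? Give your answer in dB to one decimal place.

L_p = L_w − 10·log₁₀(4π·r²) with r = 6.3 m.
4π·r² = 498.8 m², 10·log₁₀ of that is 26.979 dB.
L_p = 79 − 26.979 = 52.02 dB.

52.0 dB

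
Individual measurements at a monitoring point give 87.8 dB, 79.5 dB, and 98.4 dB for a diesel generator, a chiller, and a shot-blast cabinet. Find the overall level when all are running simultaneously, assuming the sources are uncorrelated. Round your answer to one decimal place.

For uncorrelated sources the intensities add, so convert each level to linear form, sum, and take 10·log₁₀ of the total.
Σ 10^(L/10) = 10^(87.8/10) + 10^(79.5/10) + 10^(98.4/10) = 7.610e+09.
L_total = 10·log₁₀(7.610e+09) = 98.81 dB.

98.8 dB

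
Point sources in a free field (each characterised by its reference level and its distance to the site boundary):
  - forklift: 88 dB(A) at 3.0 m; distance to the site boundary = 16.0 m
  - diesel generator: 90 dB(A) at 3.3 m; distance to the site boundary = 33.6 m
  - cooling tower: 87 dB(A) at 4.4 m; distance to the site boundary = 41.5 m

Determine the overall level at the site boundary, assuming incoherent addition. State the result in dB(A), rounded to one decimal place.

75.7 dB(A)

Propagate each source to the receiver with L = L_ref − 20·log₁₀(r/r_ref), then add intensities.
forklift: 88 − 20·log₁₀(16.0/3.0) = 88 − 14.54 = 73.46 dB(A).
diesel generator: 90 − 20·log₁₀(33.6/3.3) = 90 − 20.16 = 69.84 dB(A).
cooling tower: 87 − 20·log₁₀(41.5/4.4) = 87 − 19.49 = 67.51 dB(A).
Σ 10^(L/10) = 3.746e+07 → L_total = 10·log₁₀(3.746e+07) = 75.74 dB(A).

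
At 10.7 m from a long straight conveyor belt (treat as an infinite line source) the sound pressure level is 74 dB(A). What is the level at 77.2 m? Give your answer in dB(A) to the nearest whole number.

65 dB(A)

Cylindrical spreading from a line source gives a 10·log₁₀(r₂/r₁) drop.
L₂ = 74 − 10·log₁₀(77.2/10.7) = 74 − 8.582 = 65.42 dB(A).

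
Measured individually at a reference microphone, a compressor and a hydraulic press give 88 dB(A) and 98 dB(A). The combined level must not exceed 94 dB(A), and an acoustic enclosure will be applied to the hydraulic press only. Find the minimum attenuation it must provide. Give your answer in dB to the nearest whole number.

5 dB

Fixed contribution from the other source: Σ 10^(L/10) = 10^(88/10) = 6.310e+08 (88.00 dB(A)).
To meet 94 dB(A) overall, the treated hydraulic press may contribute at most 10^(94/10) − 6.310e+08 = 1.881e+09, i.e. 92.74 dB(A).
So the hydraulic press must be reduced from 98 to 92.74 dB(A): IL = 5.26 dB.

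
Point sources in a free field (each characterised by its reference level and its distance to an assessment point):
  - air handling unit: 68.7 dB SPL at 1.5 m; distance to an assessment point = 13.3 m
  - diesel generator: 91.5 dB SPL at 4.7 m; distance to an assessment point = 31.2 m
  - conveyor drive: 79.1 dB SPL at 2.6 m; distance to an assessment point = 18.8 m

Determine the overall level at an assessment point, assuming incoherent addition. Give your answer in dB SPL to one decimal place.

75.3 dB SPL

Propagate each source to the receiver with L = L_ref − 20·log₁₀(r/r_ref), then add intensities.
air handling unit: 68.7 − 20·log₁₀(13.3/1.5) = 68.7 − 18.96 = 49.74 dB SPL.
diesel generator: 91.5 − 20·log₁₀(31.2/4.7) = 91.5 − 16.44 = 75.06 dB SPL.
conveyor drive: 79.1 − 20·log₁₀(18.8/2.6) = 79.1 − 17.18 = 61.92 dB SPL.
Σ 10^(L/10) = 3.370e+07 → L_total = 10·log₁₀(3.370e+07) = 75.28 dB SPL.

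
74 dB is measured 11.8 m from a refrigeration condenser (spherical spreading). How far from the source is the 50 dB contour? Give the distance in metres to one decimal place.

For a point source L₁ − L₂ = 20·log₁₀(r₂/r₁), so r₂ = r₁·10^((L₁−L₂)/20).
r₂ = 11.8·10^((74−50)/20) = 11.8·10^(24.0/20) = 187.02 m.

187.0 m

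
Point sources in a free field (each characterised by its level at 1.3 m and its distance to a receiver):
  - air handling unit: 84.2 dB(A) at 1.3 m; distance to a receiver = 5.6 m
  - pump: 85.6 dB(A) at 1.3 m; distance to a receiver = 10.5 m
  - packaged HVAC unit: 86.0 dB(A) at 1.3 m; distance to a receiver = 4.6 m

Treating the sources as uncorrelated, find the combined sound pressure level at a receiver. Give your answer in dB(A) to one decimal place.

Apply inverse-square spreading to bring every level to the receiver, then sum 10^(L/10).
air handling unit: 84.2 − 20·log₁₀(5.6/1.3) = 84.2 − 12.68 = 71.52 dB(A).
pump: 85.6 − 20·log₁₀(10.5/1.3) = 85.6 − 18.14 = 67.46 dB(A).
packaged HVAC unit: 86.0 − 20·log₁₀(4.6/1.3) = 86.0 − 10.98 = 75.02 dB(A).
Σ 10^(L/10) = 5.154e+07 → L_total = 10·log₁₀(5.154e+07) = 77.12 dB(A).

77.1 dB(A)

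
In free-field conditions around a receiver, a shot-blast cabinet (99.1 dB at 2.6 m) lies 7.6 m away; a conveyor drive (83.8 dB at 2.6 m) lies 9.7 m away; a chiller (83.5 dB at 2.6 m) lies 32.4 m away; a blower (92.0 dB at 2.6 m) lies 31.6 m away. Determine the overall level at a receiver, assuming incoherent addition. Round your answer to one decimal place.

First find each source's level at the receiver (point-source: −20·log₁₀(r/r_ref)), then combine on an intensity basis.
shot-blast cabinet: 99.1 − 20·log₁₀(7.6/2.6) = 99.1 − 9.32 = 89.78 dB.
conveyor drive: 83.8 − 20·log₁₀(9.7/2.6) = 83.8 − 11.44 = 72.36 dB.
chiller: 83.5 − 20·log₁₀(32.4/2.6) = 83.5 − 21.91 = 61.59 dB.
blower: 92.0 − 20·log₁₀(31.6/2.6) = 92.0 − 21.69 = 70.31 dB.
Σ 10^(L/10) = 9.807e+08 → L_total = 10·log₁₀(9.807e+08) = 89.92 dB.

89.9 dB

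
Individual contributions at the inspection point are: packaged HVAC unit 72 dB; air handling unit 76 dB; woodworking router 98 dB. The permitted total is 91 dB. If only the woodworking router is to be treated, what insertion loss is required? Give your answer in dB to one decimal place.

Fixed contribution from the other sources: Σ 10^(L/10) = 10^(72/10) + 10^(76/10) = 5.566e+07 (77.46 dB).
To meet 91 dB overall, the treated woodworking router may contribute at most 10^(91/10) − 5.566e+07 = 1.203e+09, i.e. 90.80 dB.
So the woodworking router must be reduced from 98 to 90.80 dB: IL = 7.20 dB.

7.2 dB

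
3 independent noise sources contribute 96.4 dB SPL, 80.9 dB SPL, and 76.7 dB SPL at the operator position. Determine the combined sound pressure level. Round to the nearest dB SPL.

For uncorrelated sources the intensities add, so convert each level to linear form, sum, and take 10·log₁₀ of the total.
Σ 10^(L/10) = 10^(96.4/10) + 10^(80.9/10) + 10^(76.7/10) = 4.535e+09.
L_total = 10·log₁₀(4.535e+09) = 96.57 dB SPL.

97 dB SPL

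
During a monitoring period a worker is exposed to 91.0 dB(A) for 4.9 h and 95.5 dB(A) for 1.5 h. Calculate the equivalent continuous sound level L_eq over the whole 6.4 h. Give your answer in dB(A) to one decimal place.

Weight each interval's intensity by its duration and average over T = 6.4 h:
Σ tᵢ·10^(Lᵢ/10) = 4.9·10^(91.0/10) + 1.5·10^(95.5/10) = 1.149e+10.
L_eq = 10·log₁₀(1.149e+10/6.4) = 92.54 dB(A).

92.5 dB(A)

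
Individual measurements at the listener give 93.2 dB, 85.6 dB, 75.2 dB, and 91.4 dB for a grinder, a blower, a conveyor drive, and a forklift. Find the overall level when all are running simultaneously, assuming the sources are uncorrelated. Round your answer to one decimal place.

Incoherent sources combine by intensity addition: L_total = 10·log₁₀(Σ 10^(L_i/10)).
Σ 10^(L/10) = 10^(93.2/10) + 10^(85.6/10) + 10^(75.2/10) + 10^(91.4/10) = 3.866e+09.
L_total = 10·log₁₀(3.866e+09) = 95.87 dB.

95.9 dB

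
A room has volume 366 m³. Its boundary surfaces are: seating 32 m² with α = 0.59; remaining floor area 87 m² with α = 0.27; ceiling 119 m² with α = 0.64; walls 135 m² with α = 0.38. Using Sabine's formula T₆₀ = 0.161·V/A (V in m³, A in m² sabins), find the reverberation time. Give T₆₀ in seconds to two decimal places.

0.35 s

Total absorption A = 32·0.59 + 87·0.27 + 119·0.64 + 135·0.38 = 169.83 m² sabins.
T₆₀ = 0.161 × 366 / 169.83 = 0.347 s.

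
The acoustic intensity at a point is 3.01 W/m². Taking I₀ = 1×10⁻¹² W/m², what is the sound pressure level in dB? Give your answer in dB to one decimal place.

L = 10·log₁₀(I/I₀) = 10·log₁₀(3.01/10⁻¹²) = 10·log₁₀(3.01×10^12).
L = 10·(0.4786 + 12) = 124.79 dB.

124.8 dB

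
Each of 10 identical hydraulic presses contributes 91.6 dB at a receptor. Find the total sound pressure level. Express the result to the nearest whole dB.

102 dB

L_total = L₁ + 10·log₁₀ N for N identical incoherent sources.
L_total = 91.6 + 10·log₁₀(10) = 91.6 + 10.000 = 101.60 dB.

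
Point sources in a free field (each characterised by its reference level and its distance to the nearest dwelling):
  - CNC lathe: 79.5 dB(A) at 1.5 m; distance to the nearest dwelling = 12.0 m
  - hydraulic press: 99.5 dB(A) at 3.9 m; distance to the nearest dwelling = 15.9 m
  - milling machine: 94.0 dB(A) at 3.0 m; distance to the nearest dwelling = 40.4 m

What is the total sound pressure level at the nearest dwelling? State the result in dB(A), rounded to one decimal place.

87.4 dB(A)

Propagate each source to the receiver with L = L_ref − 20·log₁₀(r/r_ref), then add intensities.
CNC lathe: 79.5 − 20·log₁₀(12.0/1.5) = 79.5 − 18.06 = 61.44 dB(A).
hydraulic press: 99.5 − 20·log₁₀(15.9/3.9) = 99.5 − 12.21 = 87.29 dB(A).
milling machine: 94.0 − 20·log₁₀(40.4/3.0) = 94.0 − 22.59 = 71.41 dB(A).
Σ 10^(L/10) = 5.515e+08 → L_total = 10·log₁₀(5.515e+08) = 87.42 dB(A).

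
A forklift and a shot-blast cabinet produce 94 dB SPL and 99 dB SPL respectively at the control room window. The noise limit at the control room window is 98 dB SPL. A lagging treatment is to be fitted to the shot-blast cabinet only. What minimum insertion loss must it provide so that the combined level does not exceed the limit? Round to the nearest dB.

3 dB

Fixed contribution from the other source: Σ 10^(L/10) = 10^(94/10) = 2.512e+09 (94.00 dB SPL).
To meet 98 dB SPL overall, the treated shot-blast cabinet may contribute at most 10^(98/10) − 2.512e+09 = 3.798e+09, i.e. 95.80 dB SPL.
Required insertion loss = 99 − 95.80 = 3.20 dB.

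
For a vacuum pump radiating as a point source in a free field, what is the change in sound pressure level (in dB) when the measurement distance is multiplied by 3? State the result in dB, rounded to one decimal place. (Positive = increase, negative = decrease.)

Point-source spreading: ΔL = −20·log₁₀(r₂/r₁).
ΔL = −20·log₁₀(3) = -9.54 dB.

-9.5 dB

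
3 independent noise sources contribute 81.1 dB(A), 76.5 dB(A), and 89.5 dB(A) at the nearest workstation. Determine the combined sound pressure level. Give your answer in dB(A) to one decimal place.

For uncorrelated sources the intensities add, so convert each level to linear form, sum, and take 10·log₁₀ of the total.
Σ 10^(L/10) = 10^(81.1/10) + 10^(76.5/10) + 10^(89.5/10) = 1.065e+09.
L_total = 10·log₁₀(1.065e+09) = 90.27 dB(A).

90.3 dB(A)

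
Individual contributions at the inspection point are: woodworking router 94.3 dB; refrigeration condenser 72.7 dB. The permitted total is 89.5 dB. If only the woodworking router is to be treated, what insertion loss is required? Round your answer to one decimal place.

4.9 dB

The untreated sources together contribute 10^(72.7/10) = 1.862e+07, i.e. 72.70 dB.
The limit corresponds to 10^(89.5/10) = 8.913e+08; subtracting the fixed part leaves 8.726e+08 for the woodworking router, i.e. 89.41 dB.
Required insertion loss = 94.3 − 89.41 = 4.89 dB.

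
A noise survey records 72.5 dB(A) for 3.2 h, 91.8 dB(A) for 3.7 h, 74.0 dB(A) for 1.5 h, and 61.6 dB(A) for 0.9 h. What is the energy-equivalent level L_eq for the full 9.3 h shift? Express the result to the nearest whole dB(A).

88 dB(A)

The energy average is taken in the linear domain: L_eq = 10·log₁₀[(Σ tᵢ·10^(Lᵢ/10))/T], T = 9.3 h.
Σ tᵢ·10^(Lᵢ/10) = 3.2·10^(72.5/10) + 3.7·10^(91.8/10) + 1.5·10^(74.0/10) + 0.9·10^(61.6/10) = 5.696e+09.
L_eq = 10·log₁₀(5.696e+09/9.3) = 87.87 dB(A).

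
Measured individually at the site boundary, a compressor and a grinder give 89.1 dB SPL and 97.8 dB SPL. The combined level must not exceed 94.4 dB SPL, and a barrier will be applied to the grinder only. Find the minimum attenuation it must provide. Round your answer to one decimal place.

Fixed contribution from the other source: Σ 10^(L/10) = 10^(89.1/10) = 8.128e+08 (89.10 dB SPL).
To meet 94.4 dB SPL overall, the treated grinder may contribute at most 10^(94.4/10) − 8.128e+08 = 1.941e+09, i.e. 92.88 dB SPL.
Required insertion loss = 97.8 − 92.88 = 4.92 dB.

4.9 dB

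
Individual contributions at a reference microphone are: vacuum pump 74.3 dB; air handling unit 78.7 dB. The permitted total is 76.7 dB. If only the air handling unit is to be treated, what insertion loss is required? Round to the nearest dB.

Fixed contribution from the other source: Σ 10^(L/10) = 10^(74.3/10) = 2.692e+07 (74.30 dB).
The limit corresponds to 10^(76.7/10) = 4.677e+07; subtracting the fixed part leaves 1.986e+07 for the air handling unit, i.e. 72.98 dB.
So the air handling unit must be reduced from 78.7 to 72.98 dB: IL = 5.72 dB.

6 dB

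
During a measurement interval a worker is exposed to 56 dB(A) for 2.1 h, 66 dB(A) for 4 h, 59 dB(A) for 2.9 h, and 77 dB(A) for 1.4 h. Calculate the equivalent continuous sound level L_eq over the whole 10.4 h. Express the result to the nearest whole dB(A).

Weight each interval's intensity by its duration and average over T = 10.4 h:
Σ tᵢ·10^(Lᵢ/10) = 2.1·10^(56/10) + 4·10^(66/10) + 2.9·10^(59/10) + 1.4·10^(77/10) = 8.923e+07.
L_eq = 10·log₁₀(8.923e+07/10.4) = 69.33 dB(A).

69 dB(A)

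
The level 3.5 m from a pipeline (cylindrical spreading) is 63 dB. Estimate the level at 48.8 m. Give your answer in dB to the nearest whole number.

52 dB

Line-source attenuation: ΔL = 10·log₁₀(r₂/r₁) = 10·log₁₀(48.8/3.5) = 11.444 dB.
L₂ = 63 − 10·log₁₀(48.8/3.5) = 63 − 11.444 = 51.56 dB.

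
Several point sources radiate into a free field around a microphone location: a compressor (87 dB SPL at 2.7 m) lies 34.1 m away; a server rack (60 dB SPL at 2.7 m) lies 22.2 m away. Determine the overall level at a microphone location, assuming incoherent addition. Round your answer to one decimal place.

Apply inverse-square spreading to bring every level to the receiver, then sum 10^(L/10).
compressor: 87 − 20·log₁₀(34.1/2.7) = 87 − 22.03 = 64.97 dB SPL.
server rack: 60 − 20·log₁₀(22.2/2.7) = 60 − 18.30 = 41.70 dB SPL.
Σ 10^(L/10) = 3.157e+06 → L_total = 10·log₁₀(3.157e+06) = 64.99 dB SPL.

65.0 dB SPL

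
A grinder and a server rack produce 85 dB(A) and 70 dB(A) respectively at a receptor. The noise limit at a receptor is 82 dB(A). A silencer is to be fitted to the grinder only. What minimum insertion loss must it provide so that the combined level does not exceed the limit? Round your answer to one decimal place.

3.3 dB

Fixed contribution from the other source: Σ 10^(L/10) = 10^(70/10) = 1.000e+07 (70.00 dB(A)).
The limit corresponds to 10^(82/10) = 1.585e+08; subtracting the fixed part leaves 1.485e+08 for the grinder, i.e. 81.72 dB(A).
Required insertion loss = 85 − 81.72 = 3.28 dB.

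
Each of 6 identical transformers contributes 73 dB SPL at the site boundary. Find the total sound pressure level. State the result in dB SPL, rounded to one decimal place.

L_total = L₁ + 10·log₁₀ N for N identical incoherent sources.
L_total = 73 + 10·log₁₀(6) = 73 + 7.782 = 80.78 dB SPL.

80.8 dB SPL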